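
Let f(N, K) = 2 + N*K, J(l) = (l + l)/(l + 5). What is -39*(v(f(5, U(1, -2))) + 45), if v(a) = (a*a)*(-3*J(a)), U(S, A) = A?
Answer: 38181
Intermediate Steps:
J(l) = 2*l/(5 + l) (J(l) = (2*l)/(5 + l) = 2*l/(5 + l))
f(N, K) = 2 + K*N
v(a) = -6*a³/(5 + a) (v(a) = (a*a)*(-6*a/(5 + a)) = a²*(-6*a/(5 + a)) = -6*a³/(5 + a))
-39*(v(f(5, U(1, -2))) + 45) = -39*(-6*(2 - 2*5)³/(5 + (2 - 2*5)) + 45) = -39*(-6*(2 - 10)³/(5 + (2 - 10)) + 45) = -39*(-6*(-8)³/(5 - 8) + 45) = -39*(-6*(-512)/(-3) + 45) = -39*(-6*(-512)*(-⅓) + 45) = -39*(-1024 + 45) = -39*(-979) = 38181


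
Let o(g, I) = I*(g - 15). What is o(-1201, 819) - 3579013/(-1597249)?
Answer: -1590703089083/1597249 ≈ -9.9590e+5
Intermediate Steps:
o(g, I) = I*(-15 + g)
o(-1201, 819) - 3579013/(-1597249) = 819*(-15 - 1201) - 3579013/(-1597249) = 819*(-1216) - 3579013*(-1/1597249) = -995904 + 3579013/1597249 = -1590703089083/1597249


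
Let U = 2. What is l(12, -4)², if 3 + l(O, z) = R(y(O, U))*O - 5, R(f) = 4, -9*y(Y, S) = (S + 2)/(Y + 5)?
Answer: 1600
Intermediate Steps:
y(Y, S) = -(2 + S)/(9*(5 + Y)) (y(Y, S) = -(S + 2)/(9*(Y + 5)) = -(2 + S)/(9*(5 + Y)))
l(O, z) = -8 + 4*O (l(O, z) = -3 + (4*O - 5) = -3 + (-5 + 4*O) = -8 + 4*O)
l(12, -4)² = (-8 + 4*12)² = (-8 + 48)² = 40² = 1600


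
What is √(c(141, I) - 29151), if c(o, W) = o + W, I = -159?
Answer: 3*I*√3241 ≈ 170.79*I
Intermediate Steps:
c(o, W) = W + o
√(c(141, I) - 29151) = √((-159 + 141) - 29151) = √(-18 - 29151) = √(-29169) = 3*I*√3241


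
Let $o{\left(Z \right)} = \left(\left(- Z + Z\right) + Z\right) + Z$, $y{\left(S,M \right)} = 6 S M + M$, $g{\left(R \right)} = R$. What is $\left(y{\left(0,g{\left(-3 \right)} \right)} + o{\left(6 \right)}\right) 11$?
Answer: $99$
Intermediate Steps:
$y{\left(S,M \right)} = M + 6 M S$ ($y{\left(S,M \right)} = 6 M S + M = M + 6 M S$)
$o{\left(Z \right)} = 2 Z$ ($o{\left(Z \right)} = \left(0 + Z\right) + Z = Z + Z = 2 Z$)
$\left(y{\left(0,g{\left(-3 \right)} \right)} + o{\left(6 \right)}\right) 11 = \left(- 3 \left(1 + 6 \cdot 0\right) + 2 \cdot 6\right) 11 = \left(- 3 \left(1 + 0\right) + 12\right) 11 = \left(\left(-3\right) 1 + 12\right) 11 = \left(-3 + 12\right) 11 = 9 \cdot 11 = 99$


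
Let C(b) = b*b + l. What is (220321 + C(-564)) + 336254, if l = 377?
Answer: 875048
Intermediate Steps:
C(b) = 377 + b**2 (C(b) = b*b + 377 = b**2 + 377 = 377 + b**2)
(220321 + C(-564)) + 336254 = (220321 + (377 + (-564)**2)) + 336254 = (220321 + (377 + 318096)) + 336254 = (220321 + 318473) + 336254 = 538794 + 336254 = 875048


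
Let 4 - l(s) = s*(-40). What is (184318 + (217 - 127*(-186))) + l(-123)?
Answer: 203241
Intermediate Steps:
l(s) = 4 + 40*s (l(s) = 4 - s*(-40) = 4 - (-40)*s = 4 + 40*s)
(184318 + (217 - 127*(-186))) + l(-123) = (184318 + (217 - 127*(-186))) + (4 + 40*(-123)) = (184318 + (217 + 23622)) + (4 - 4920) = (184318 + 23839) - 4916 = 208157 - 4916 = 203241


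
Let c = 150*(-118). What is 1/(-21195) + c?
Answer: -375151501/21195 ≈ -17700.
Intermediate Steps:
c = -17700
1/(-21195) + c = 1/(-21195) - 17700 = -1/21195 - 17700 = -375151501/21195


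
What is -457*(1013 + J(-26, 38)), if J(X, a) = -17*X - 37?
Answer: -648026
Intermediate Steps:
J(X, a) = -37 - 17*X
-457*(1013 + J(-26, 38)) = -457*(1013 + (-37 - 17*(-26))) = -457*(1013 + (-37 + 442)) = -457*(1013 + 405) = -457*1418 = -648026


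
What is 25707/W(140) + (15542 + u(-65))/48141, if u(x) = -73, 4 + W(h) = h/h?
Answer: -412504760/48141 ≈ -8568.7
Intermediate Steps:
W(h) = -3 (W(h) = -4 + h/h = -4 + 1 = -3)
25707/W(140) + (15542 + u(-65))/48141 = 25707/(-3) + (15542 - 73)/48141 = 25707*(-⅓) + 15469*(1/48141) = -8569 + 15469/48141 = -412504760/48141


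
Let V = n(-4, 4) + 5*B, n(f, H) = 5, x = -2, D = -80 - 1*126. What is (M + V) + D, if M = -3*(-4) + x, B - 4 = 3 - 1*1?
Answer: -161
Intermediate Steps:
D = -206 (D = -80 - 126 = -206)
B = 6 (B = 4 + (3 - 1*1) = 4 + (3 - 1) = 4 + 2 = 6)
M = 10 (M = -3*(-4) - 2 = 12 - 2 = 10)
V = 35 (V = 5 + 5*6 = 5 + 30 = 35)
(M + V) + D = (10 + 35) - 206 = 45 - 206 = -161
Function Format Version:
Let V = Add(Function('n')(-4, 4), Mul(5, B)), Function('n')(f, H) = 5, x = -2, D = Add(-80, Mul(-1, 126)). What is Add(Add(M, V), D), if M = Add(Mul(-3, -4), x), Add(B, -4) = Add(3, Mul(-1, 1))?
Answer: -161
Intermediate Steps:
D = -206 (D = Add(-80, -126) = -206)
B = 6 (B = Add(4, Add(3, Mul(-1, 1))) = Add(4, Add(3, -1)) = Add(4, 2) = 6)
M = 10 (M = Add(Mul(-3, -4), -2) = Add(12, -2) = 10)
V = 35 (V = Add(5, Mul(5, 6)) = Add(5, 30) = 35)
Add(Add(M, V), D) = Add(Add(10, 35), -206) = Add(45, -206) = -161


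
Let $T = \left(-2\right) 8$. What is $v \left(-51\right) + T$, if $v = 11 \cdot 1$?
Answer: $-577$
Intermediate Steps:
$v = 11$
$T = -16$
$v \left(-51\right) + T = 11 \left(-51\right) - 16 = -561 - 16 = -577$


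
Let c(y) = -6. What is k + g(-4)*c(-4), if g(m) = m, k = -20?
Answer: 4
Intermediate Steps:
k + g(-4)*c(-4) = -20 - 4*(-6) = -20 + 24 = 4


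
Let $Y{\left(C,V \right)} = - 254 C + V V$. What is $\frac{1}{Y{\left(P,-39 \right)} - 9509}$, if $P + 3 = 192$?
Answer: $- \frac{1}{55994} \approx -1.7859 \cdot 10^{-5}$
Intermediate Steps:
$P = 189$ ($P = -3 + 192 = 189$)
$Y{\left(C,V \right)} = V^{2} - 254 C$ ($Y{\left(C,V \right)} = - 254 C + V^{2} = V^{2} - 254 C$)
$\frac{1}{Y{\left(P,-39 \right)} - 9509} = \frac{1}{\left(\left(-39\right)^{2} - 48006\right) - 9509} = \frac{1}{\left(1521 - 48006\right) - 9509} = \frac{1}{-46485 - 9509} = \frac{1}{-55994} = - \frac{1}{55994}$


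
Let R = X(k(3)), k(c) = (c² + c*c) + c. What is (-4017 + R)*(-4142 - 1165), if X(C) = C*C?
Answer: 18977832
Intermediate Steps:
k(c) = c + 2*c² (k(c) = (c² + c²) + c = 2*c² + c = c + 2*c²)
X(C) = C²
R = 441 (R = (3*(1 + 2*3))² = (3*(1 + 6))² = (3*7)² = 21² = 441)
(-4017 + R)*(-4142 - 1165) = (-4017 + 441)*(-4142 - 1165) = -3576*(-5307) = 18977832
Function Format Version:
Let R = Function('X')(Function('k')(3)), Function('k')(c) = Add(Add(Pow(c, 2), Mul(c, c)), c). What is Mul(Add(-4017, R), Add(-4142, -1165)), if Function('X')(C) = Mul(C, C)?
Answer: 18977832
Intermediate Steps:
Function('k')(c) = Add(c, Mul(2, Pow(c, 2))) (Function('k')(c) = Add(Add(Pow(c, 2), Pow(c, 2)), c) = Add(Mul(2, Pow(c, 2)), c) = Add(c, Mul(2, Pow(c, 2))))
Function('X')(C) = Pow(C, 2)
R = 441 (R = Pow(Mul(3, Add(1, Mul(2, 3))), 2) = Pow(Mul(3, Add(1, 6)), 2) = Pow(Mul(3, 7), 2) = Pow(21, 2) = 441)
Mul(Add(-4017, R), Add(-4142, -1165)) = Mul(Add(-4017, 441), Add(-4142, -1165)) = Mul(-3576, -5307) = 18977832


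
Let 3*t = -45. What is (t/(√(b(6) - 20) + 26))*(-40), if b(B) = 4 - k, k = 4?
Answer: 650/29 - 50*I*√5/29 ≈ 22.414 - 3.8553*I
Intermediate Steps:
b(B) = 0 (b(B) = 4 - 1*4 = 4 - 4 = 0)
t = -15 (t = (⅓)*(-45) = -15)
(t/(√(b(6) - 20) + 26))*(-40) = -15/(√(0 - 20) + 26)*(-40) = -15/(√(-20) + 26)*(-40) = -15/(2*I*√5 + 26)*(-40) = -15/(26 + 2*I*√5)*(-40) = 600/(26 + 2*I*√5)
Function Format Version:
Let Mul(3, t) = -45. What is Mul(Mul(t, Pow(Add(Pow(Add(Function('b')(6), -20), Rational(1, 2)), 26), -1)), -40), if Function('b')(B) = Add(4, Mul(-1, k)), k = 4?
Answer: Add(Rational(650, 29), Mul(Rational(-50, 29), I, Pow(5, Rational(1, 2)))) ≈ Add(22.414, Mul(-3.8553, I))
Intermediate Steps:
Function('b')(B) = 0 (Function('b')(B) = Add(4, Mul(-1, 4)) = Add(4, -4) = 0)
t = -15 (t = Mul(Rational(1, 3), -45) = -15)
Mul(Mul(t, Pow(Add(Pow(Add(Function('b')(6), -20), Rational(1, 2)), 26), -1)), -40) = Mul(Mul(-15, Pow(Add(Pow(Add(0, -20), Rational(1, 2)), 26), -1)), -40) = Mul(Mul(-15, Pow(Add(Pow(-20, Rational(1, 2)), 26), -1)), -40) = Mul(Mul(-15, Pow(Add(Mul(2, I, Pow(5, Rational(1, 2))), 26), -1)), -40) = Mul(Mul(-15, Pow(Add(26, Mul(2, I, Pow(5, Rational(1, 2)))), -1)), -40) = Mul(600, Pow(Add(26, Mul(2, I, Pow(5, Rational(1, 2)))), -1))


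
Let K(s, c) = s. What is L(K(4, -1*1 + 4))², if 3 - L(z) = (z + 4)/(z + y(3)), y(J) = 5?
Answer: 361/81 ≈ 4.4568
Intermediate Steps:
L(z) = 3 - (4 + z)/(5 + z) (L(z) = 3 - (z + 4)/(z + 5) = 3 - (4 + z)/(5 + z))
L(K(4, -1*1 + 4))² = ((11 + 2*4)/(5 + 4))² = ((11 + 8)/9)² = ((⅑)*19)² = (19/9)² = 361/81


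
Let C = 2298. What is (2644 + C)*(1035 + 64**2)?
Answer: 25357402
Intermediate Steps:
(2644 + C)*(1035 + 64**2) = (2644 + 2298)*(1035 + 64**2) = 4942*(1035 + 4096) = 4942*5131 = 25357402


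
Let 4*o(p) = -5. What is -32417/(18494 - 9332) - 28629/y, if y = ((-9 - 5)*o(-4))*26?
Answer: -277048633/4168710 ≈ -66.459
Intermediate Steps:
o(p) = -5/4 (o(p) = (¼)*(-5) = -5/4)
y = 455 (y = ((-9 - 5)*(-5/4))*26 = -14*(-5/4)*26 = (35/2)*26 = 455)
-32417/(18494 - 9332) - 28629/y = -32417/(18494 - 9332) - 28629/455 = -32417/9162 - 28629*1/455 = -32417*1/9162 - 28629/455 = -32417/9162 - 28629/455 = -277048633/4168710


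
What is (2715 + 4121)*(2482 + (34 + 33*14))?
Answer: 20357608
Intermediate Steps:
(2715 + 4121)*(2482 + (34 + 33*14)) = 6836*(2482 + (34 + 462)) = 6836*(2482 + 496) = 6836*2978 = 20357608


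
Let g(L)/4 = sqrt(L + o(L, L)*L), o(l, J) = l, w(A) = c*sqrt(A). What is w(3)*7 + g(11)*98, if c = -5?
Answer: -35*sqrt(3) + 784*sqrt(33) ≈ 4443.1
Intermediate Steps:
w(A) = -5*sqrt(A)
g(L) = 4*sqrt(L + L**2) (g(L) = 4*sqrt(L + L*L) = 4*sqrt(L + L**2))
w(3)*7 + g(11)*98 = -5*sqrt(3)*7 + (4*sqrt(11*(1 + 11)))*98 = -35*sqrt(3) + (4*sqrt(11*12))*98 = -35*sqrt(3) + (4*sqrt(132))*98 = -35*sqrt(3) + (4*(2*sqrt(33)))*98 = -35*sqrt(3) + (8*sqrt(33))*98 = -35*sqrt(3) + 784*sqrt(33)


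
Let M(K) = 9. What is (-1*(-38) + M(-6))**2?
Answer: 2209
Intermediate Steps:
(-1*(-38) + M(-6))**2 = (-1*(-38) + 9)**2 = (38 + 9)**2 = 47**2 = 2209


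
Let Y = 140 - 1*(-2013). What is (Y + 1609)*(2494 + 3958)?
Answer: 24272424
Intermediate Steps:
Y = 2153 (Y = 140 + 2013 = 2153)
(Y + 1609)*(2494 + 3958) = (2153 + 1609)*(2494 + 3958) = 3762*6452 = 24272424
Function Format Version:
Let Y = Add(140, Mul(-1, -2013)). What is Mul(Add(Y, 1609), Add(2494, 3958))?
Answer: 24272424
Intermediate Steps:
Y = 2153 (Y = Add(140, 2013) = 2153)
Mul(Add(Y, 1609), Add(2494, 3958)) = Mul(Add(2153, 1609), Add(2494, 3958)) = Mul(3762, 6452) = 24272424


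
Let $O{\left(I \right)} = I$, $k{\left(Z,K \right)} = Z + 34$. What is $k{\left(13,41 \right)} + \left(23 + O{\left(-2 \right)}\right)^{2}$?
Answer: $488$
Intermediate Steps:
$k{\left(Z,K \right)} = 34 + Z$
$k{\left(13,41 \right)} + \left(23 + O{\left(-2 \right)}\right)^{2} = \left(34 + 13\right) + \left(23 - 2\right)^{2} = 47 + 21^{2} = 47 + 441 = 488$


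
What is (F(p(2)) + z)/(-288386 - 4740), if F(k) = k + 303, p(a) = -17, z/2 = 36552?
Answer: -36695/146563 ≈ -0.25037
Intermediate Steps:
z = 73104 (z = 2*36552 = 73104)
F(k) = 303 + k
(F(p(2)) + z)/(-288386 - 4740) = ((303 - 17) + 73104)/(-288386 - 4740) = (286 + 73104)/(-293126) = 73390*(-1/293126) = -36695/146563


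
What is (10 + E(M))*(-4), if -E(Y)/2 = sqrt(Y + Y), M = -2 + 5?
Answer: -40 + 8*sqrt(6) ≈ -20.404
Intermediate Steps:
M = 3
E(Y) = -2*sqrt(2)*sqrt(Y) (E(Y) = -2*sqrt(Y + Y) = -2*sqrt(2)*sqrt(Y))
(10 + E(M))*(-4) = (10 - 2*sqrt(2)*sqrt(3))*(-4) = (10 - 2*sqrt(6))*(-4) = -40 + 8*sqrt(6)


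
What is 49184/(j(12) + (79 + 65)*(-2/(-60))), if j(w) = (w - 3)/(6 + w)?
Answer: 9280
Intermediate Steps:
j(w) = (-3 + w)/(6 + w)
49184/(j(12) + (79 + 65)*(-2/(-60))) = 49184/((-3 + 12)/(6 + 12) + (79 + 65)*(-2/(-60))) = 49184/(9/18 + 144*(-2*(-1/60))) = 49184/((1/18)*9 + 144*(1/30)) = 49184/(½ + 24/5) = 49184/(53/10) = 49184*(10/53) = 9280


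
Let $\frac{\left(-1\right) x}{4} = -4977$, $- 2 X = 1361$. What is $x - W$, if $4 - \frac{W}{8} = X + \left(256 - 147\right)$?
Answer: $15304$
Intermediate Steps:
$X = - \frac{1361}{2}$ ($X = \left(- \frac{1}{2}\right) 1361 = - \frac{1361}{2} \approx -680.5$)
$x = 19908$ ($x = \left(-4\right) \left(-4977\right) = 19908$)
$W = 4604$ ($W = 32 - 8 \left(- \frac{1361}{2} + \left(256 - 147\right)\right) = 32 - 8 \left(- \frac{1361}{2} + 109\right) = 32 - -4572 = 32 + 4572 = 4604$)
$x - W = 19908 - 4604 = 15304$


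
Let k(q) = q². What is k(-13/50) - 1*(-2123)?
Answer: 5307669/2500 ≈ 2123.1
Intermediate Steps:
k(-13/50) - 1*(-2123) = (-13/50)² - 1*(-2123) = (-13*1/50)² + 2123 = (-13/50)² + 2123 = 169/2500 + 2123 = 5307669/2500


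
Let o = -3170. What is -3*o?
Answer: 9510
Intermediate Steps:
-3*o = -3*(-3170) = 9510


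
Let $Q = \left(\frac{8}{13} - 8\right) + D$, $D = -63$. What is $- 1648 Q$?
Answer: $\frac{1507920}{13} \approx 1.1599 \cdot 10^{5}$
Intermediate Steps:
$Q = - \frac{915}{13}$ ($Q = \left(\frac{8}{13} - 8\right) - 63 = - \frac{96}{13} - 63 = - \frac{915}{13} \approx -70.385$)
$- 1648 Q = \left(-1648\right) \left(- \frac{915}{13}\right) = \frac{1507920}{13}$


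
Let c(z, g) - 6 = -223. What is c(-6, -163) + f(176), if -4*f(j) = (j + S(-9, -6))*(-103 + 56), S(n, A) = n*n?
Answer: 11211/4 ≈ 2802.8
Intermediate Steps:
S(n, A) = n**2
f(j) = 3807/4 + 47*j/4 (f(j) = -(j + (-9)**2)*(-103 + 56)/4 = -(j + 81)*(-47)/4 = -(81 + j)*(-47)/4 = -(-3807 - 47*j)/4 = 3807/4 + 47*j/4)
c(z, g) = -217 (c(z, g) = 6 - 223 = -217)
c(-6, -163) + f(176) = -217 + (3807/4 + (47/4)*176) = -217 + (3807/4 + 2068) = -217 + 12079/4 = 11211/4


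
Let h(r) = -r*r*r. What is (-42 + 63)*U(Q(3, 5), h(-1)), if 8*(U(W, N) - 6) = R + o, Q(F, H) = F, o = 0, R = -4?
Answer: 231/2 ≈ 115.50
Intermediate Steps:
h(r) = -r³ (h(r) = -r²*r = -r³)
U(W, N) = 11/2 (U(W, N) = 6 + (-4 + 0)/8 = 6 + (⅛)*(-4) = 6 - ½ = 11/2)
(-42 + 63)*U(Q(3, 5), h(-1)) = (-42 + 63)*(11/2) = 21*(11/2) = 231/2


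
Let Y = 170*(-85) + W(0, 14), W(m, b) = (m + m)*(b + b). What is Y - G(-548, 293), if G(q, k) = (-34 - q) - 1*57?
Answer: -14907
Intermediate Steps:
W(m, b) = 4*b*m (W(m, b) = (2*m)*(2*b) = 4*b*m)
G(q, k) = -91 - q (G(q, k) = (-34 - q) - 57 = -91 - q)
Y = -14450 (Y = 170*(-85) + 4*14*0 = -14450 + 0 = -14450)
Y - G(-548, 293) = -14450 - (-91 - 1*(-548)) = -14450 - (-91 + 548) = -14450 - 1*457 = -14450 - 457 = -14907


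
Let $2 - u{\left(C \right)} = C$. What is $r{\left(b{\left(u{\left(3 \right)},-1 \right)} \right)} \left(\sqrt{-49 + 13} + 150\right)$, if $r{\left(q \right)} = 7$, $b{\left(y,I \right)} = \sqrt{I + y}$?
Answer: $1050 + 42 i \approx 1050.0 + 42.0 i$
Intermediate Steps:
$u{\left(C \right)} = 2 - C$
$r{\left(b{\left(u{\left(3 \right)},-1 \right)} \right)} \left(\sqrt{-49 + 13} + 150\right) = 7 \left(\sqrt{-49 + 13} + 150\right) = 7 \left(\sqrt{-36} + 150\right) = 7 \left(6 i + 150\right) = 7 \left(150 + 6 i\right) = 1050 + 42 i$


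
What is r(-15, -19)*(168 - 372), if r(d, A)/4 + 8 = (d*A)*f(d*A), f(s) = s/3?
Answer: -22086672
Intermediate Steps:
f(s) = s/3 (f(s) = s*(⅓) = s/3)
r(d, A) = -32 + 4*A²*d²/3 (r(d, A) = -32 + 4*((d*A)*((d*A)/3)) = -32 + 4*((A*d)*((A*d)/3)) = -32 + 4*((A*d)*(A*d/3)) = -32 + 4*(A²*d²/3) = -32 + 4*A²*d²/3)
r(-15, -19)*(168 - 372) = (-32 + (4/3)*(-19)²*(-15)²)*(168 - 372) = (-32 + (4/3)*361*225)*(-204) = (-32 + 108300)*(-204) = 108268*(-204) = -22086672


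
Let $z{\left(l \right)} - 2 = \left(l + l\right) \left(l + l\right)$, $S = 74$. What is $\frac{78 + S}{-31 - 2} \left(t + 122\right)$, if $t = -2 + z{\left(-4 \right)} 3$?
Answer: $- \frac{16112}{11} \approx -1464.7$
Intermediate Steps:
$z{\left(l \right)} = 2 + 4 l^{2}$ ($z{\left(l \right)} = 2 + \left(l + l\right) \left(l + l\right) = 2 + 2 l 2 l = 2 + 4 l^{2}$)
$t = 196$ ($t = -2 + \left(2 + 4 \left(-4\right)^{2}\right) 3 = -2 + \left(2 + 4 \cdot 16\right) 3 = -2 + \left(2 + 64\right) 3 = -2 + 66 \cdot 3 = -2 + 198 = 196$)
$\frac{78 + S}{-31 - 2} \left(t + 122\right) = \frac{78 + 74}{-31 - 2} \left(196 + 122\right) = \frac{152}{-33} \cdot 318 = 152 \left(- \frac{1}{33}\right) 318 = \left(- \frac{152}{33}\right) 318 = - \frac{16112}{11}$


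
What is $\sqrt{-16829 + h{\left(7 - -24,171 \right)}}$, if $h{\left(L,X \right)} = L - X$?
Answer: $i \sqrt{16969} \approx 130.27 i$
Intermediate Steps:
$\sqrt{-16829 + h{\left(7 - -24,171 \right)}} = \sqrt{-16829 + \left(\left(7 - -24\right) - 171\right)} = \sqrt{-16829 + \left(\left(7 + 24\right) - 171\right)} = \sqrt{-16829 + \left(31 - 171\right)} = \sqrt{-16829 - 140} = \sqrt{-16969} = i \sqrt{16969}$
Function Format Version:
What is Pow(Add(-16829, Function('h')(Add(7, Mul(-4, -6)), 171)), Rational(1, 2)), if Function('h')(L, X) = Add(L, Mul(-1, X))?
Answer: Mul(I, Pow(16969, Rational(1, 2))) ≈ Mul(130.27, I)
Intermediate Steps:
Pow(Add(-16829, Function('h')(Add(7, Mul(-4, -6)), 171)), Rational(1, 2)) = Pow(Add(-16829, Add(Add(7, Mul(-4, -6)), Mul(-1, 171))), Rational(1, 2)) = Pow(Add(-16829, Add(Add(7, 24), -171)), Rational(1, 2)) = Pow(Add(-16829, Add(31, -171)), Rational(1, 2)) = Pow(Add(-16829, -140), Rational(1, 2)) = Pow(-16969, Rational(1, 2)) = Mul(I, Pow(16969, Rational(1, 2)))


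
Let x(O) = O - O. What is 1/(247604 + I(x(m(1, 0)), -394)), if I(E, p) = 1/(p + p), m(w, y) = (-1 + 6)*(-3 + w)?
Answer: 788/195111951 ≈ 4.0387e-6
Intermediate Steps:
m(w, y) = -15 + 5*w (m(w, y) = 5*(-3 + w) = -15 + 5*w)
x(O) = 0
I(E, p) = 1/(2*p)
1/(247604 + I(x(m(1, 0)), -394)) = 1/(247604 + (½)/(-394)) = 1/(247604 + (½)*(-1/394)) = 1/(247604 - 1/788) = 1/(195111951/788) = 788/195111951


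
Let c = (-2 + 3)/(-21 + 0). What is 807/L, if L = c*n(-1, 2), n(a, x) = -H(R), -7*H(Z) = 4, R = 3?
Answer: -118629/4 ≈ -29657.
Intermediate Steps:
H(Z) = -4/7 (H(Z) = -⅐*4 = -4/7)
n(a, x) = 4/7 (n(a, x) = -1*(-4/7) = 4/7)
c = -1/21 (c = 1/(-21) = 1*(-1/21) = -1/21 ≈ -0.047619)
L = -4/147 (L = -1/21*4/7 = -4/147 ≈ -0.027211)
807/L = 807/(-4/147) = 807*(-147/4) = -118629/4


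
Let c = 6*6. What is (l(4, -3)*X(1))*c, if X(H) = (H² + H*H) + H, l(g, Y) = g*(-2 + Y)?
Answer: -2160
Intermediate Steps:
c = 36
X(H) = H + 2*H² (X(H) = (H² + H²) + H = 2*H² + H = H + 2*H²)
(l(4, -3)*X(1))*c = ((4*(-2 - 3))*(1*(1 + 2*1)))*36 = ((4*(-5))*(1*(1 + 2)))*36 = -20*3*36 = -60*36 = -2160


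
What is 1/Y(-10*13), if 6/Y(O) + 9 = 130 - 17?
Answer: 52/3 ≈ 17.333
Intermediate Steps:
Y(O) = 3/52 (Y(O) = 6/(-9 + (130 - 17)) = 6/(-9 + 113) = 6/104 = 6*(1/104) = 3/52)
1/Y(-10*13) = 1/(3/52) = 52/3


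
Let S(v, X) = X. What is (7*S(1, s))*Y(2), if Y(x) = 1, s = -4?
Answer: -28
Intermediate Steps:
(7*S(1, s))*Y(2) = (7*(-4))*1 = -28*1 = -28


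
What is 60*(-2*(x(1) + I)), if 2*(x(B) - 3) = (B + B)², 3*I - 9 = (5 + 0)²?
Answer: -1960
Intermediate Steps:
I = 34/3 (I = 3 + (5 + 0)²/3 = 3 + (⅓)*5² = 3 + (⅓)*25 = 3 + 25/3 = 34/3 ≈ 11.333)
x(B) = 3 + 2*B² (x(B) = 3 + (B + B)²/2 = 3 + (2*B)²/2 = 3 + (4*B²)/2 = 3 + 2*B²)
60*(-2*(x(1) + I)) = 60*(-2*((3 + 2*1²) + 34/3)) = 60*(-2*((3 + 2*1) + 34/3)) = 60*(-2*((3 + 2) + 34/3)) = 60*(-2*(5 + 34/3)) = 60*(-2*49/3) = 60*(-98/3) = -1960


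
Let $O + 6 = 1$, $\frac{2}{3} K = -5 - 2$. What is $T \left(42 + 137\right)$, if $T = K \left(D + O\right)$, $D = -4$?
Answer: $\frac{33831}{2} \approx 16916.0$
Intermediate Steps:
$K = - \frac{21}{2}$ ($K = \frac{3 \left(-5 - 2\right)}{2} = \frac{3}{2} \left(-7\right) = - \frac{21}{2} \approx -10.5$)
$O = -5$ ($O = -6 + 1 = -5$)
$T = \frac{189}{2}$ ($T = - \frac{21 \left(-4 - 5\right)}{2} = \left(- \frac{21}{2}\right) \left(-9\right) = \frac{189}{2} \approx 94.5$)
$T \left(42 + 137\right) = \frac{189 \left(42 + 137\right)}{2} = \frac{189}{2} \cdot 179 = \frac{33831}{2}$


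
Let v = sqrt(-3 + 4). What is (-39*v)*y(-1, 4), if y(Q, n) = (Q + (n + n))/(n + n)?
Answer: -273/8 ≈ -34.125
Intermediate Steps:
y(Q, n) = (Q + 2*n)/(2*n) (y(Q, n) = (Q + 2*n)/((2*n)) = (Q + 2*n)*(1/(2*n)) = (Q + 2*n)/(2*n))
v = 1 (v = sqrt(1) = 1)
(-39*v)*y(-1, 4) = (-39*1)*((4 + (1/2)*(-1))/4) = -39*(4 - 1/2)/4 = -39*7/(4*2) = -39*7/8 = -273/8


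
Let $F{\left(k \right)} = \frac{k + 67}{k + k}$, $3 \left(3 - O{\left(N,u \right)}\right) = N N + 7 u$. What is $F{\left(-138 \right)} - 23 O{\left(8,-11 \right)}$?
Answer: $- \frac{46481}{276} \approx -168.41$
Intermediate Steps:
$O{\left(N,u \right)} = 3 - \frac{7 u}{3} - \frac{N^{2}}{3}$ ($O{\left(N,u \right)} = 3 - \frac{N N + 7 u}{3} = 3 - \frac{N^{2} + 7 u}{3} = 3 - \left(\frac{N^{2}}{3} + \frac{7 u}{3}\right) = 3 - \frac{7 u}{3} - \frac{N^{2}}{3}$)
$F{\left(k \right)} = \frac{67 + k}{2 k}$
$F{\left(-138 \right)} - 23 O{\left(8,-11 \right)} = \frac{67 - 138}{2 \left(-138\right)} - 23 \left(3 - - \frac{77}{3} - \frac{8^{2}}{3}\right) = \frac{1}{2} \left(- \frac{1}{138}\right) \left(-71\right) - 23 \left(3 + \frac{77}{3} - \frac{64}{3}\right) = \frac{71}{276} - 23 \left(3 + \frac{77}{3} - \frac{64}{3}\right) = \frac{71}{276} - \frac{506}{3} = - \frac{46481}{276}$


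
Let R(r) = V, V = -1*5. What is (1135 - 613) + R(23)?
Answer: 517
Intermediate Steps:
V = -5
R(r) = -5
(1135 - 613) + R(23) = (1135 - 613) - 5 = 522 - 5 = 517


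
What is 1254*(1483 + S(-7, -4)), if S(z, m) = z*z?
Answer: 1921128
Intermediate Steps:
S(z, m) = z²
1254*(1483 + S(-7, -4)) = 1254*(1483 + (-7)²) = 1254*(1483 + 49) = 1254*1532 = 1921128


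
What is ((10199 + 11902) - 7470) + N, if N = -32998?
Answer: -18367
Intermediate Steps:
((10199 + 11902) - 7470) + N = ((10199 + 11902) - 7470) - 32998 = (22101 - 7470) - 32998 = 14631 - 32998 = -18367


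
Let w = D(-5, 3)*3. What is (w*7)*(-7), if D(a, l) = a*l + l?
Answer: 1764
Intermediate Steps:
D(a, l) = l + a*l
w = -36 (w = (3*(1 - 5))*3 = (3*(-4))*3 = -12*3 = -36)
(w*7)*(-7) = -36*7*(-7) = -252*(-7) = 1764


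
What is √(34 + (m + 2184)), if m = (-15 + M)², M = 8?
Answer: √2267 ≈ 47.613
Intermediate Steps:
m = 49 (m = (-15 + 8)² = (-7)² = 49)
√(34 + (m + 2184)) = √(34 + (49 + 2184)) = √(34 + 2233) = √2267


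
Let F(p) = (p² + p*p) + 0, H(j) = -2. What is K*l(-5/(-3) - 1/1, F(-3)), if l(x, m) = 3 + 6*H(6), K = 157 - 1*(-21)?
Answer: -1602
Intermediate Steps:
K = 178 (K = 157 + 21 = 178)
F(p) = 2*p² (F(p) = (p² + p²) + 0 = 2*p² + 0 = 2*p²)
l(x, m) = -9 (l(x, m) = 3 + 6*(-2) = 3 - 12 = -9)
K*l(-5/(-3) - 1/1, F(-3)) = 178*(-9) = -1602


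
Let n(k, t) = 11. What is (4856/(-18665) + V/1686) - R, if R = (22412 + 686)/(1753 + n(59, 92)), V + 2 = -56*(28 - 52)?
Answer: -58094347427/4625970930 ≈ -12.558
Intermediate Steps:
V = 1342 (V = -2 - 56*(28 - 52) = -2 - 56*(-24) = -2 + 1344 = 1342)
R = 11549/882 (R = (22412 + 686)/(1753 + 11) = 23098/1764 = 23098*(1/1764) = 11549/882 ≈ 13.094)
(4856/(-18665) + V/1686) - R = (4856/(-18665) + 1342/1686) - 1*11549/882 = (4856*(-1/18665) + 1342*(1/1686)) - 11549/882 = (-4856/18665 + 671/843) - 11549/882 = 8430607/15734595 - 11549/882 = -58094347427/4625970930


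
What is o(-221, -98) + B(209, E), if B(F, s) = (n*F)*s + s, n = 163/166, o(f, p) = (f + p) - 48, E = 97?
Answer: 3259679/166 ≈ 19637.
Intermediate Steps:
o(f, p) = -48 + f + p
n = 163/166 (n = 163*(1/166) = 163/166 ≈ 0.98193)
B(F, s) = s + 163*F*s/166 (B(F, s) = (163*F/166)*s + s = 163*F*s/166 + s = s + 163*F*s/166)
o(-221, -98) + B(209, E) = (-48 - 221 - 98) + (1/166)*97*(166 + 163*209) = -367 + (1/166)*97*(166 + 34067) = -367 + (1/166)*97*34233 = -367 + 3320601/166 = 3259679/166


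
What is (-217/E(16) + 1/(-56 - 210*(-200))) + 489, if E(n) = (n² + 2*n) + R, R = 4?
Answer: 1896194373/3883600 ≈ 488.26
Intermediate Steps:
E(n) = 4 + n² + 2*n (E(n) = (n² + 2*n) + 4 = 4 + n² + 2*n)
(-217/E(16) + 1/(-56 - 210*(-200))) + 489 = (-217/(4 + 16² + 2*16) + 1/(-56 - 210*(-200))) + 489 = (-217/(4 + 256 + 32) - 1/200/(-266)) + 489 = (-217/292 - 1/266*(-1/200)) + 489 = (-217*1/292 + 1/53200) + 489 = (-217/292 + 1/53200) + 489 = -2886027/3883600 + 489 = 1896194373/3883600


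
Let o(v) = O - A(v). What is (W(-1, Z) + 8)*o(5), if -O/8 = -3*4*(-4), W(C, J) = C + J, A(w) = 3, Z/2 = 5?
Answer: -6579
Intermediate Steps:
Z = 10 (Z = 2*5 = 10)
O = -384 (O = -8*(-3*4)*(-4) = -(-96)*(-4) = -8*48 = -384)
o(v) = -387 (o(v) = -384 - 1*3 = -384 - 3 = -387)
(W(-1, Z) + 8)*o(5) = ((-1 + 10) + 8)*(-387) = (9 + 8)*(-387) = 17*(-387) = -6579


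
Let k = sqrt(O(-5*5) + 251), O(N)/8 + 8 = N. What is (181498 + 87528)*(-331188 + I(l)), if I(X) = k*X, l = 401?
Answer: -89098182888 + 107879426*I*sqrt(13) ≈ -8.9098e+10 + 3.8896e+8*I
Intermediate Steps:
O(N) = -64 + 8*N
k = I*sqrt(13) (k = sqrt((-64 + 8*(-5*5)) + 251) = sqrt((-64 + 8*(-25)) + 251) = sqrt((-64 - 200) + 251) = sqrt(-264 + 251) = sqrt(-13) = I*sqrt(13) ≈ 3.6056*I)
I(X) = I*X*sqrt(13) (I(X) = (I*sqrt(13))*X = I*X*sqrt(13))
(181498 + 87528)*(-331188 + I(l)) = (181498 + 87528)*(-331188 + I*401*sqrt(13)) = 269026*(-331188 + 401*I*sqrt(13)) = -89098182888 + 107879426*I*sqrt(13)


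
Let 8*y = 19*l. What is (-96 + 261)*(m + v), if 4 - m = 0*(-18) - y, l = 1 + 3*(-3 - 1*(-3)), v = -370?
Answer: -479985/8 ≈ -59998.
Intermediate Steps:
l = 1 (l = 1 + 3*(-3 + 3) = 1 + 3*0 = 1 + 0 = 1)
y = 19/8 (y = (19*1)/8 = (⅛)*19 = 19/8 ≈ 2.3750)
m = 51/8 (m = 4 - (0*(-18) - 1*19/8) = 4 - (0 - 19/8) = 4 - 1*(-19/8) = 4 + 19/8 = 51/8 ≈ 6.3750)
(-96 + 261)*(m + v) = (-96 + 261)*(51/8 - 370) = 165*(-2909/8) = -479985/8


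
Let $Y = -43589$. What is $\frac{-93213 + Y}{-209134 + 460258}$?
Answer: $- \frac{68401}{125562} \approx -0.54476$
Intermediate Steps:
$\frac{-93213 + Y}{-209134 + 460258} = \frac{-93213 - 43589}{-209134 + 460258} = - \frac{136802}{251124} = \left(-136802\right) \frac{1}{251124} = - \frac{68401}{125562}$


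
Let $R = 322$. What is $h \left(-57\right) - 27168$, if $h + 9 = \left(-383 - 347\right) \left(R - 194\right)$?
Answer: $5299425$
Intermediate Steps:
$h = -93449$ ($h = -9 + \left(-383 - 347\right) \left(322 - 194\right) = -9 - 93440 = -93449$)
$h \left(-57\right) - 27168 = \left(-93449\right) \left(-57\right) - 27168 = 5326593 - 27168 = 5299425$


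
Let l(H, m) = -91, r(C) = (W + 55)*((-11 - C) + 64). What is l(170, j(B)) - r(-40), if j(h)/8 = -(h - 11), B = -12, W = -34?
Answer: -2044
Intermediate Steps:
j(h) = 88 - 8*h (j(h) = 8*(-(h - 11)) = 8*(-(-11 + h)) = 8*(11 - h) = 88 - 8*h)
r(C) = 1113 - 21*C (r(C) = (-34 + 55)*((-11 - C) + 64) = 21*(53 - C) = 1113 - 21*C)
l(170, j(B)) - r(-40) = -91 - (1113 - 21*(-40)) = -91 - (1113 + 840) = -91 - 1*1953 = -91 - 1953 = -2044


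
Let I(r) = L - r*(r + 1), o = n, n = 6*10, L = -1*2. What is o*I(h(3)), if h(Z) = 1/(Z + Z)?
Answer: -395/3 ≈ -131.67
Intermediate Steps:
L = -2
n = 60
o = 60
h(Z) = 1/(2*Z)
I(r) = -2 - r*(1 + r) (I(r) = -2 - r*(r + 1) = -2 - r*(1 + r))
o*I(h(3)) = 60*(-2 - 1/(2*3) - ((½)/3)²) = 60*(-2 - 1/(2*3) - ((½)*(⅓))²) = 60*(-2 - 1*⅙ - (⅙)²) = 60*(-2 - ⅙ - 1*1/36) = 60*(-2 - ⅙ - 1/36) = 60*(-79/36) = -395/3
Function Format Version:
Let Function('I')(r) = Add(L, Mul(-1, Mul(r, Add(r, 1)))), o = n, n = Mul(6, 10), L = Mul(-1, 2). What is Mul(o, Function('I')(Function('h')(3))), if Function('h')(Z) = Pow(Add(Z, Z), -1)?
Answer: Rational(-395, 3) ≈ -131.67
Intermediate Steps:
L = -2
n = 60
o = 60
Function('h')(Z) = Mul(Rational(1, 2), Pow(Z, -1)) (Function('h')(Z) = Pow(Mul(2, Z), -1) = Mul(Rational(1, 2), Pow(Z, -1)))
Function('I')(r) = Add(-2, Mul(-1, r, Add(1, r))) (Function('I')(r) = Add(-2, Mul(-1, Mul(r, Add(r, 1)))) = Add(-2, Mul(-1, Mul(r, Add(1, r)))) = Add(-2, Mul(-1, r, Add(1, r))))
Mul(o, Function('I')(Function('h')(3))) = Mul(60, Add(-2, Mul(-1, Mul(Rational(1, 2), Pow(3, -1))), Mul(-1, Pow(Mul(Rational(1, 2), Pow(3, -1)), 2)))) = Mul(60, Add(-2, Mul(-1, Mul(Rational(1, 2), Rational(1, 3))), Mul(-1, Pow(Mul(Rational(1, 2), Rational(1, 3)), 2)))) = Mul(60, Add(-2, Mul(-1, Rational(1, 6)), Mul(-1, Pow(Rational(1, 6), 2)))) = Mul(60, Add(-2, Rational(-1, 6), Mul(-1, Rational(1, 36)))) = Mul(60, Add(-2, Rational(-1, 6), Rational(-1, 36))) = Mul(60, Rational(-79, 36)) = Rational(-395, 3)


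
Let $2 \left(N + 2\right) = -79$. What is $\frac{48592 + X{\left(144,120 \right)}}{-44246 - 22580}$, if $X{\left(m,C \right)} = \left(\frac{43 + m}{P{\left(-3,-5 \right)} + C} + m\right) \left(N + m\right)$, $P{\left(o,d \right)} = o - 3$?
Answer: $- \frac{14482591}{15236328} \approx -0.95053$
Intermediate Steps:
$P{\left(o,d \right)} = -3 + o$
$N = - \frac{83}{2}$ ($N = -2 + \frac{1}{2} \left(-79\right) = -2 - \frac{79}{2} = - \frac{83}{2} \approx -41.5$)
$X{\left(m,C \right)} = \left(- \frac{83}{2} + m\right) \left(m + \frac{43 + m}{-6 + C}\right)$ ($X{\left(m,C \right)} = \left(\frac{43 + m}{\left(-3 - 3\right) + C} + m\right) \left(- \frac{83}{2} + m\right) = \left(\frac{43 + m}{-6 + C} + m\right) \left(- \frac{83}{2} + m\right) = \left(m + \frac{43 + m}{-6 + C}\right) \left(- \frac{83}{2} + m\right) = \left(- \frac{83}{2} + m\right) \left(m + \frac{43 + m}{-6 + C}\right)$)
$\frac{48592 + X{\left(144,120 \right)}}{-44246 - 22580} = \frac{48592 + \frac{-3569 - 10 \cdot 144^{2} + 501 \cdot 144 - 9960 \cdot 144 + 2 \cdot 120 \cdot 144^{2}}{2 \left(-6 + 120\right)}}{-44246 - 22580} = \frac{48592 + \frac{-3569 - 207360 + 72144 - 1434240 + 2 \cdot 120 \cdot 20736}{2 \cdot 114}}{-66826} = \left(48592 + \frac{1}{2} \cdot \frac{1}{114} \left(-3569 - 207360 + 72144 - 1434240 + 4976640\right)\right) \left(- \frac{1}{66826}\right) = \left(48592 + \frac{1}{2} \cdot \frac{1}{114} \cdot 3403615\right) \left(- \frac{1}{66826}\right) = \left(48592 + \frac{3403615}{228}\right) \left(- \frac{1}{66826}\right) = \frac{14482591}{228} \left(- \frac{1}{66826}\right) = - \frac{14482591}{15236328}$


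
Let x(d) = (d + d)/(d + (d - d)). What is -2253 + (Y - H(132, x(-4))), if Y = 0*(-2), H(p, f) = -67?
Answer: -2186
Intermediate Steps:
x(d) = 2 (x(d) = (2*d)/(d + 0) = (2*d)/d = 2)
Y = 0
-2253 + (Y - H(132, x(-4))) = -2253 + (0 - 1*(-67)) = -2253 + (0 + 67) = -2253 + 67 = -2186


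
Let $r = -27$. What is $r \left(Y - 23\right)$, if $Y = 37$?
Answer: $-378$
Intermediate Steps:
$r \left(Y - 23\right) = - 27 \left(37 - 23\right) = \left(-27\right) 14 = -378$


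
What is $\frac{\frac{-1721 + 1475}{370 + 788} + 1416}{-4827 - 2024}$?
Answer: $- \frac{21019}{101711} \approx -0.20665$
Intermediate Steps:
$\frac{\frac{-1721 + 1475}{370 + 788} + 1416}{-4827 - 2024} = \frac{- \frac{246}{1158} + 1416}{-6851} = \left(\left(-246\right) \frac{1}{1158} + 1416\right) \left(- \frac{1}{6851}\right) = \left(- \frac{41}{193} + 1416\right) \left(- \frac{1}{6851}\right) = \frac{273247}{193} \left(- \frac{1}{6851}\right) = - \frac{21019}{101711}$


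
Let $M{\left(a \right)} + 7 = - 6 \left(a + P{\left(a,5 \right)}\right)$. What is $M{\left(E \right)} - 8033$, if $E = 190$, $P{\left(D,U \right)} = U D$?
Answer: $-14880$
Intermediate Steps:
$P{\left(D,U \right)} = D U$
$M{\left(a \right)} = -7 - 36 a$ ($M{\left(a \right)} = -7 - 6 \left(a + a 5\right) = -7 - 6 \left(a + 5 a\right) = -7 - 6 \cdot 6 a = -7 - 36 a$)
$M{\left(E \right)} - 8033 = \left(-7 - 6840\right) - 8033 = -6847 - 8033 = -14880$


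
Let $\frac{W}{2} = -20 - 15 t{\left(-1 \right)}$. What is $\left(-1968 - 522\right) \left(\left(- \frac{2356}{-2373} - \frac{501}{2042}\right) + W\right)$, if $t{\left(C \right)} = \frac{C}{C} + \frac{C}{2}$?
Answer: $\frac{109099163665}{807611} \approx 1.3509 \cdot 10^{5}$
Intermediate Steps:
$t{\left(C \right)} = 1 + \frac{C}{2}$ ($t{\left(C \right)} = 1 + C \frac{1}{2} = 1 + \frac{C}{2}$)
$W = -55$ ($W = 2 \left(-20 - 15 \left(1 + \frac{1}{2} \left(-1\right)\right)\right) = 2 \left(-20 - 15 \left(1 - \frac{1}{2}\right)\right) = 2 \left(-20 - \frac{15}{2}\right) = 2 \left(- \frac{55}{2}\right) = -55$)
$\left(-1968 - 522\right) \left(\left(- \frac{2356}{-2373} - \frac{501}{2042}\right) + W\right) = \left(-1968 - 522\right) \left(\left(- \frac{2356}{-2373} - \frac{501}{2042}\right) - 55\right) = - 2490 \left(\left(\left(-2356\right) \left(- \frac{1}{2373}\right) - \frac{501}{2042}\right) - 55\right) = - 2490 \left(\left(\frac{2356}{2373} - \frac{501}{2042}\right) - 55\right) = - 2490 \left(\frac{3622079}{4845666} - 55\right) = \left(-2490\right) \left(- \frac{262889551}{4845666}\right) = \frac{109099163665}{807611}$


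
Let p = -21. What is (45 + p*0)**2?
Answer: 2025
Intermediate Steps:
(45 + p*0)**2 = (45 - 21*0)**2 = (45 + 0)**2 = 45**2 = 2025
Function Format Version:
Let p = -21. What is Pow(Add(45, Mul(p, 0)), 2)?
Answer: 2025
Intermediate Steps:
Pow(Add(45, Mul(p, 0)), 2) = Pow(Add(45, Mul(-21, 0)), 2) = Pow(Add(45, 0), 2) = Pow(45, 2) = 2025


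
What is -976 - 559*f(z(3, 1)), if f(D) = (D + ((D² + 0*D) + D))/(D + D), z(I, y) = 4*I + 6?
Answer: -6566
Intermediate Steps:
z(I, y) = 6 + 4*I
f(D) = (D² + 2*D)/(2*D) (f(D) = (D + ((D² + 0) + D))/((2*D)) = (D + (D² + D))*(1/(2*D)) = (D + (D + D²))*(1/(2*D)) = (D² + 2*D)*(1/(2*D)) = (D² + 2*D)/(2*D))
-976 - 559*f(z(3, 1)) = -976 - 559*(1 + (6 + 4*3)/2) = -976 - 559*(1 + (6 + 12)/2) = -976 - 559*(1 + (½)*18) = -976 - 559*(1 + 9) = -976 - 559*10 = -976 - 5590 = -6566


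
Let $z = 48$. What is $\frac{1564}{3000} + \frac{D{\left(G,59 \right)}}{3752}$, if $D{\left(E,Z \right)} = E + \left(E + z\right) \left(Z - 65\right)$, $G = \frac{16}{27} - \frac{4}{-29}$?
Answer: $\frac{20362772}{45903375} \approx 0.4436$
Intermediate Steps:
$G = \frac{572}{783}$ ($G = 16 \cdot \frac{1}{27} - - \frac{4}{29} = \frac{16}{27} + \frac{4}{29} = \frac{572}{783} \approx 0.73052$)
$D{\left(E,Z \right)} = E + \left(-65 + Z\right) \left(48 + E\right)$ ($D{\left(E,Z \right)} = E + \left(E + 48\right) \left(Z - 65\right) = E + \left(48 + E\right) \left(-65 + Z\right) = E + \left(-65 + Z\right) \left(48 + E\right)$)
$\frac{1564}{3000} + \frac{D{\left(G,59 \right)}}{3752} = \frac{1564}{3000} + \frac{-3120 - \frac{36608}{783} + 48 \cdot 59 + \frac{572}{783} \cdot 59}{3752} = 1564 \cdot \frac{1}{3000} + \left(-3120 - \frac{36608}{783} + 2832 + \frac{33748}{783}\right) \frac{1}{3752} = \frac{391}{750} - \frac{57091}{734454} = \frac{20362772}{45903375}$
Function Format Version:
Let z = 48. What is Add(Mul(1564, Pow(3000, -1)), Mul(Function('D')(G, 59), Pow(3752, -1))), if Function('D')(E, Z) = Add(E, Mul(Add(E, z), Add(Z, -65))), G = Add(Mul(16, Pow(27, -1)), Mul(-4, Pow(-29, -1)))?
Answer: Rational(20362772, 45903375) ≈ 0.44360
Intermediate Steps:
G = Rational(572, 783) (G = Add(Mul(16, Rational(1, 27)), Mul(-4, Rational(-1, 29))) = Add(Rational(16, 27), Rational(4, 29)) = Rational(572, 783) ≈ 0.73052)
Function('D')(E, Z) = Add(E, Mul(Add(-65, Z), Add(48, E))) (Function('D')(E, Z) = Add(E, Mul(Add(E, 48), Add(Z, -65))) = Add(E, Mul(Add(48, E), Add(-65, Z))) = Add(E, Mul(Add(-65, Z), Add(48, E))))
Add(Mul(1564, Pow(3000, -1)), Mul(Function('D')(G, 59), Pow(3752, -1))) = Add(Mul(1564, Pow(3000, -1)), Mul(Add(-3120, Mul(-64, Rational(572, 783)), Mul(48, 59), Mul(Rational(572, 783), 59)), Pow(3752, -1))) = Add(Mul(1564, Rational(1, 3000)), Mul(Add(-3120, Rational(-36608, 783), 2832, Rational(33748, 783)), Rational(1, 3752))) = Add(Rational(391, 750), Mul(Rational(-228364, 783), Rational(1, 3752))) = Add(Rational(391, 750), Rational(-57091, 734454)) = Rational(20362772, 45903375)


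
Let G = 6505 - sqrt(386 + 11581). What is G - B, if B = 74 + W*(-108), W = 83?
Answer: 15395 - sqrt(11967) ≈ 15286.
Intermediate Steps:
G = 6505 - sqrt(11967) ≈ 6395.6
B = -8890 (B = 74 + 83*(-108) = 74 - 8964 = -8890)
G - B = (6505 - sqrt(11967)) - 1*(-8890) = (6505 - sqrt(11967)) + 8890 = 15395 - sqrt(11967)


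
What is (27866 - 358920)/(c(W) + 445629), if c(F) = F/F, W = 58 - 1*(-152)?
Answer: -165527/222815 ≈ -0.74289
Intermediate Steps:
W = 210 (W = 58 + 152 = 210)
c(F) = 1
(27866 - 358920)/(c(W) + 445629) = (27866 - 358920)/(1 + 445629) = -331054/445630 = -331054*1/445630 = -165527/222815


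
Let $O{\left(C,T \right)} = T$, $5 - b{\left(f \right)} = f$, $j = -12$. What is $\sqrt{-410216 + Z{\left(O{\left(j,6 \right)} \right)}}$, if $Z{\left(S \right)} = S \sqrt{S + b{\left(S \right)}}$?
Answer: $\sqrt{-410216 + 6 \sqrt{5}} \approx 640.47 i$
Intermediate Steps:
$b{\left(f \right)} = 5 - f$
$Z{\left(S \right)} = S \sqrt{5}$ ($Z{\left(S \right)} = S \sqrt{S - \left(-5 + S\right)} = S \sqrt{5}$)
$\sqrt{-410216 + Z{\left(O{\left(j,6 \right)} \right)}} = \sqrt{-410216 + 6 \sqrt{5}}$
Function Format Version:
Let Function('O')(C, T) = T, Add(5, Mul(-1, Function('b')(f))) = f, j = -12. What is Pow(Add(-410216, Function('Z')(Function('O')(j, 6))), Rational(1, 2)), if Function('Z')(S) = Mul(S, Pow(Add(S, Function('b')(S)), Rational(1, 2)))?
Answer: Pow(Add(-410216, Mul(6, Pow(5, Rational(1, 2)))), Rational(1, 2)) ≈ Mul(640.47, I)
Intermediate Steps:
Function('b')(f) = Add(5, Mul(-1, f))
Function('Z')(S) = Mul(S, Pow(5, Rational(1, 2))) (Function('Z')(S) = Mul(S, Pow(Add(S, Add(5, Mul(-1, S))), Rational(1, 2))) = Mul(S, Pow(5, Rational(1, 2))))
Pow(Add(-410216, Function('Z')(Function('O')(j, 6))), Rational(1, 2)) = Pow(Add(-410216, Mul(6, Pow(5, Rational(1, 2)))), Rational(1, 2))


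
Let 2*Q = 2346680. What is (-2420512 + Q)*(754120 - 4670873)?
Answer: 4884864672516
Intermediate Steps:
Q = 1173340 (Q = (½)*2346680 = 1173340)
(-2420512 + Q)*(754120 - 4670873) = (-2420512 + 1173340)*(754120 - 4670873) = -1247172*(-3916753) = 4884864672516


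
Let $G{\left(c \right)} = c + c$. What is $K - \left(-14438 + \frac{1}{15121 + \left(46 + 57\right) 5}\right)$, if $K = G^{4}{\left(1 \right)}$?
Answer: $\frac{226002743}{15636} \approx 14454.0$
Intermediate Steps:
$G{\left(c \right)} = 2 c$
$K = 16$ ($K = \left(2 \cdot 1\right)^{4} = 2^{4} = 16$)
$K - \left(-14438 + \frac{1}{15121 + \left(46 + 57\right) 5}\right) = 16 - \left(-14438 + \frac{1}{15121 + \left(46 + 57\right) 5}\right) = 16 - \left(-14438 + \frac{1}{15121 + 103 \cdot 5}\right) = 16 - \left(-14438 + \frac{1}{15121 + 515}\right) = 16 - \left(-14438 + \frac{1}{15636}\right) = 16 - - \frac{225752567}{15636} = 16 + \frac{225752567}{15636} = \frac{226002743}{15636}$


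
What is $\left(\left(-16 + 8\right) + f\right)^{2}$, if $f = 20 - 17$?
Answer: $25$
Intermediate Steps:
$f = 3$ ($f = 20 - 17 = 3$)
$\left(\left(-16 + 8\right) + f\right)^{2} = \left(\left(-16 + 8\right) + 3\right)^{2} = \left(-8 + 3\right)^{2} = \left(-5\right)^{2} = 25$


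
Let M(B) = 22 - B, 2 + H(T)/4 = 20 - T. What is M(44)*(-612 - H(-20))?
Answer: 16808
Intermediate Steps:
H(T) = 72 - 4*T (H(T) = -8 + 4*(20 - T) = -8 + (80 - 4*T) = 72 - 4*T)
M(44)*(-612 - H(-20)) = (22 - 1*44)*(-612 - (72 - 4*(-20))) = (22 - 44)*(-612 - (72 + 80)) = -22*(-612 - 1*152) = -22*(-612 - 152) = -22*(-764) = 16808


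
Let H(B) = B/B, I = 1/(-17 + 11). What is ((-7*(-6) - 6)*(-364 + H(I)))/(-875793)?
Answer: 4356/291931 ≈ 0.014921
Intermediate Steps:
I = -1/6 (I = 1/(-6) = -1/6 ≈ -0.16667)
H(B) = 1
((-7*(-6) - 6)*(-364 + H(I)))/(-875793) = ((-7*(-6) - 6)*(-364 + 1))/(-875793) = ((42 - 6)*(-363))*(-1/875793) = (36*(-363))*(-1/875793) = -13068*(-1/875793) = 4356/291931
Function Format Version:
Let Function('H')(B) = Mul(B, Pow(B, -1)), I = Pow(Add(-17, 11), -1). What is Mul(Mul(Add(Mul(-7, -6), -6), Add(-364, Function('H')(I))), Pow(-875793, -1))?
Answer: Rational(4356, 291931) ≈ 0.014921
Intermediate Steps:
I = Rational(-1, 6) (I = Pow(-6, -1) = Rational(-1, 6) ≈ -0.16667)
Function('H')(B) = 1
Mul(Mul(Add(Mul(-7, -6), -6), Add(-364, Function('H')(I))), Pow(-875793, -1)) = Mul(Mul(Add(Mul(-7, -6), -6), Add(-364, 1)), Pow(-875793, -1)) = Mul(Mul(Add(42, -6), -363), Rational(-1, 875793)) = Mul(Mul(36, -363), Rational(-1, 875793)) = Mul(-13068, Rational(-1, 875793)) = Rational(4356, 291931)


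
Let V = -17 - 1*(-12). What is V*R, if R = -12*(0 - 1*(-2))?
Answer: 120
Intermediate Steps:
V = -5 (V = -17 + 12 = -5)
R = -24 (R = -12*(0 + 2) = -12*2 = -24)
V*R = -5*(-24) = 120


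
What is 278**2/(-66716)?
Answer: -19321/16679 ≈ -1.1584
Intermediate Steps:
278**2/(-66716) = 77284*(-1/66716) = -19321/16679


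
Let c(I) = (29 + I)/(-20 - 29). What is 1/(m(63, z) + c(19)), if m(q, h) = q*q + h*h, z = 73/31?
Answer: 47089/187111234 ≈ 0.00025166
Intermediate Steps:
c(I) = -29/49 - I/49 (c(I) = (29 + I)/(-49) = (29 + I)*(-1/49) = -29/49 - I/49)
z = 73/31 (z = 73*(1/31) = 73/31 ≈ 2.3548)
m(q, h) = h² + q² (m(q, h) = q² + h² = h² + q²)
1/(m(63, z) + c(19)) = 1/(((73/31)² + 63²) + (-29/49 - 1/49*19)) = 1/((5329/961 + 3969) + (-29/49 - 19/49)) = 1/(3819538/961 - 48/49) = 1/(187111234/47089) = 47089/187111234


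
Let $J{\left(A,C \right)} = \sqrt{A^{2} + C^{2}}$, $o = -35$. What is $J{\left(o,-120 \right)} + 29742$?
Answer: $29867$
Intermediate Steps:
$J{\left(o,-120 \right)} + 29742 = \sqrt{\left(-35\right)^{2} + \left(-120\right)^{2}} + 29742 = \sqrt{1225 + 14400} + 29742 = \sqrt{15625} + 29742 = 125 + 29742 = 29867$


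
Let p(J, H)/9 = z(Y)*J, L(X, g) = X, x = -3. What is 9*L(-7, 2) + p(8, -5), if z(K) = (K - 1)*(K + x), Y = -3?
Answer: 1665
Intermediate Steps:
z(K) = (-1 + K)*(-3 + K) (z(K) = (K - 1)*(K - 3) = (-1 + K)*(-3 + K))
p(J, H) = 216*J (p(J, H) = 9*((3 + (-3)² - 4*(-3))*J) = 9*((3 + 9 + 12)*J) = 9*(24*J) = 216*J)
9*L(-7, 2) + p(8, -5) = 9*(-7) + 216*8 = -63 + 1728 = 1665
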